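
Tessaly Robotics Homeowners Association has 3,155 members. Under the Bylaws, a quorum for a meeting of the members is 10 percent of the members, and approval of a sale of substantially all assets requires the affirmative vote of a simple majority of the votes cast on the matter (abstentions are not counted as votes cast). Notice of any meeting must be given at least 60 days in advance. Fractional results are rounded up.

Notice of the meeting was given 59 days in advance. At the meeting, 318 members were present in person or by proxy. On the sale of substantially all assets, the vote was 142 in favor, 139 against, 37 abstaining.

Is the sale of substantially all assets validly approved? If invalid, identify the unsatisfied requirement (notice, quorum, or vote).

Notice: 59 days given; 60 required. Not satisfied.
Quorum: 10% of 3,155 = 315.50, rounded up to 316; 318 present. Satisfied.
Vote: requires a majority of the votes cast (318 − 37 abstaining = 281); a majority of 281 is 141, so 141 needed; 142 in favor. Satisfied.

Invalid — notice requirement not satisfied.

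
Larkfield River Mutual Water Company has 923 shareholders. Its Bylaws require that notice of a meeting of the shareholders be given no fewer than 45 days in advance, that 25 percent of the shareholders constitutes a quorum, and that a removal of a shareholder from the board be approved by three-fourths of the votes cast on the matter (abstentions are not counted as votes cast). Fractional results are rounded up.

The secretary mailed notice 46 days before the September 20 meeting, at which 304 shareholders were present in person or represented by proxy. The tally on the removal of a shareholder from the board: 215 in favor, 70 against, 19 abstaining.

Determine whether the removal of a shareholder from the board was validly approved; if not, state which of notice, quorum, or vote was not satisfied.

Notice: 46 days given; 45 required. Satisfied.
Quorum: 25% of 923 = 230.75, rounded up to 231; 304 present. Satisfied.
Vote: requires three-fourths of the votes cast (304 − 19 abstaining = 285); 3/4 of 285 = 213.75, rounded up to 214, so 214 needed; 215 in favor. Satisfied.

Valid — all requirements satisfied.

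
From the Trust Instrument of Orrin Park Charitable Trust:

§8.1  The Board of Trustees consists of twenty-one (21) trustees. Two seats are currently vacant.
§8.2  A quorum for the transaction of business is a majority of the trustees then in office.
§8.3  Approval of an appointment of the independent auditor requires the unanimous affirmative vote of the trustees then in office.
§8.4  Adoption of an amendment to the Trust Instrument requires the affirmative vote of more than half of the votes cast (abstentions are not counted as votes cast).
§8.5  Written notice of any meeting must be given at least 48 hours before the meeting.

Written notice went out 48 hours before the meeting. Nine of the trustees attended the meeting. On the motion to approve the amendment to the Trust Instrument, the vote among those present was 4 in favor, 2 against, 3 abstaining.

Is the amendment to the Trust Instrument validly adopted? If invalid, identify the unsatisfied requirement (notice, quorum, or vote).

Invalid — quorum requirement not satisfied.

Notice: 48 hours given; 48 required (48 ≥ 48). Satisfied.
Quorum: 9 present; quorum is 10. Not satisfied.
Vote: the amendment to the Trust Instrument requires a majority of the votes cast (9 present − 3 abstaining = 6). A majority of 6 is 4, so 4 affirmative votes are needed; 4 voted in favor. Satisfied. (Moot — without a quorum no business can be validly transacted.)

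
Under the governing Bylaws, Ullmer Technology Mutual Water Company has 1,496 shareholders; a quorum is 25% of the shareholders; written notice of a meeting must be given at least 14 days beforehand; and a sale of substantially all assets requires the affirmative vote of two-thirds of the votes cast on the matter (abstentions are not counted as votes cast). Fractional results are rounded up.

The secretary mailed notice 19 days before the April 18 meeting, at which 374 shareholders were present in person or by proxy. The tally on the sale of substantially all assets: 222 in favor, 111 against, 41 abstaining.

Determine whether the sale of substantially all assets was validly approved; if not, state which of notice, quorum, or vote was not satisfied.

Notice: 19 days given; 14 required. Satisfied.
Quorum: 25% of 1,496 = 374; 374 present. Satisfied.
Vote: requires two-thirds of the votes cast (374 − 41 abstaining = 333); 2/3 of 333 = 222, so 222 needed; 222 in favor. Satisfied.

Valid — all requirements satisfied.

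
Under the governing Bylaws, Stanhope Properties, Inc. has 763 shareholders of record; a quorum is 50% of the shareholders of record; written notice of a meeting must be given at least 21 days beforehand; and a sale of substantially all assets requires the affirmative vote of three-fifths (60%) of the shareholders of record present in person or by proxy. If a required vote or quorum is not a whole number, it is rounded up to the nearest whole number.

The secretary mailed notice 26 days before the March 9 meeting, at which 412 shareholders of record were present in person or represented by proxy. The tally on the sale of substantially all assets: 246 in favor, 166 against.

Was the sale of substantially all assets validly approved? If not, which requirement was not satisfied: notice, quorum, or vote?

Invalid — vote requirement not satisfied.

Notice: 26 days given; 21 required. Satisfied.
Quorum: 50% of 763 = 381.50, rounded up to 382; 412 present. Satisfied.
Vote: requires three-fifths of those present (412); 3/5 of 412 = 247.20, rounded up to 248, so 248 needed; 246 in favor. Not satisfied.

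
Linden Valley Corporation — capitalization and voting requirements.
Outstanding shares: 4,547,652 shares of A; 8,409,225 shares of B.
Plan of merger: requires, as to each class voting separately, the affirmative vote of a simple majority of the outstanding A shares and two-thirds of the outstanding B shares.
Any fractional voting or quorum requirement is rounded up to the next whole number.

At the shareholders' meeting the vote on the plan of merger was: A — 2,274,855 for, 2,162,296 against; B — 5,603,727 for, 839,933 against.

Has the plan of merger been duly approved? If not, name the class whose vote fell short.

Not approved — the B shares did not give the required vote.

A: a majority of 4547652 is 2273827; 2,273,827 required, 2,274,855 in favor — approved.
B: 2/3 of 8409225 = 5606150; 5,606,150 required, 5,603,727 in favor — not approved.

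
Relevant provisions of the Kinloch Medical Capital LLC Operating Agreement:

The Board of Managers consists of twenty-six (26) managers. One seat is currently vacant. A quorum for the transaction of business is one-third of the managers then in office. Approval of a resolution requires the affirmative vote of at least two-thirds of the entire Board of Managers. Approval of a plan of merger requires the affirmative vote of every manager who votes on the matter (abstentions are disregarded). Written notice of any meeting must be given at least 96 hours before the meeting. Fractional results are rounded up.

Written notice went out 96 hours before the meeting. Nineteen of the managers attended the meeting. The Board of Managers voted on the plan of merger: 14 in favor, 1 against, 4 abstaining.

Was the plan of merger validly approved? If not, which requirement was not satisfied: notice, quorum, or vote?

Notice: 96 hours given; 96 required (96 ≥ 96). Satisfied.
Quorum: 19 present; quorum is 9. Satisfied.
Vote: the plan of merger requires the unanimous vote of the votes cast (19 present − 4 abstaining = 15). Unanimous means all 15, so 15 affirmative votes are needed; 14 voted in favor. Not satisfied.

Invalid — vote requirement not satisfied.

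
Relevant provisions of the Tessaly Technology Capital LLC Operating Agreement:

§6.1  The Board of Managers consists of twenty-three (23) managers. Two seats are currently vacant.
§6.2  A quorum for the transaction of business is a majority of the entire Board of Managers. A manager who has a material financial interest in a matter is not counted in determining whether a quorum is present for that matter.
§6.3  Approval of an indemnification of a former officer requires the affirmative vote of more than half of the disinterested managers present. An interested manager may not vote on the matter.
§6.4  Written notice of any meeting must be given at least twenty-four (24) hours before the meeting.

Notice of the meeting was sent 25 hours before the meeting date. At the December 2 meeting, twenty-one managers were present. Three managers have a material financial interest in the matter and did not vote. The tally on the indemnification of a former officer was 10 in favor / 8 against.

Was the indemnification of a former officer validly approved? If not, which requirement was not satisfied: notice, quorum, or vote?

Notice: 25 hours given; 24 required (25 ≥ 24). Satisfied.
Quorum: 21 present, but the 3 interested managers do not count, leaving 18. Quorum is 12. Satisfied.
Vote: the indemnification of a former officer requires a majority of the disinterested managers present (21 − 3 = 18). A majority of 18 is 10, so 10 affirmative votes are needed; 10 voted in favor. Satisfied.

Valid — all requirements satisfied.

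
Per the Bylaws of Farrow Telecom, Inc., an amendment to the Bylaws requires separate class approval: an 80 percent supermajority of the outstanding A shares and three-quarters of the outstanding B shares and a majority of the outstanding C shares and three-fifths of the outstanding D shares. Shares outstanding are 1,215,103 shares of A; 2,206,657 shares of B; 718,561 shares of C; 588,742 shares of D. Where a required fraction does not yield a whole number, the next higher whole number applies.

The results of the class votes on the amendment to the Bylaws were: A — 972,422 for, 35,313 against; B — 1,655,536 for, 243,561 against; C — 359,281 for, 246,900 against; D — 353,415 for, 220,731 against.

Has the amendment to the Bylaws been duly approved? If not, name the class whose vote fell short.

A: 4/5 of 1215103 = 972082.40, rounded up to 972083; 972,083 required, 972,422 in favor — approved.
B: 3/4 of 2206657 = 1654992.75, rounded up to 1654993; 1,654,993 required, 1,655,536 in favor — approved.
C: a majority of 718561 is 359281; 359,281 required, 359,281 in favor — approved.
D: 3/5 of 588742 = 353245.20, rounded up to 353246; 353,246 required, 353,415 in favor — approved.

Approved — every class gave the required vote.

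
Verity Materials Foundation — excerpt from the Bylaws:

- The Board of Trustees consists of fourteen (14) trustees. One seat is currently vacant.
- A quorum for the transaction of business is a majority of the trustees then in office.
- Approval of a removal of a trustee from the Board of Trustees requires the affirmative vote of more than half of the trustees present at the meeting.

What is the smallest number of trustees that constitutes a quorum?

A majority of 13 is 7.

7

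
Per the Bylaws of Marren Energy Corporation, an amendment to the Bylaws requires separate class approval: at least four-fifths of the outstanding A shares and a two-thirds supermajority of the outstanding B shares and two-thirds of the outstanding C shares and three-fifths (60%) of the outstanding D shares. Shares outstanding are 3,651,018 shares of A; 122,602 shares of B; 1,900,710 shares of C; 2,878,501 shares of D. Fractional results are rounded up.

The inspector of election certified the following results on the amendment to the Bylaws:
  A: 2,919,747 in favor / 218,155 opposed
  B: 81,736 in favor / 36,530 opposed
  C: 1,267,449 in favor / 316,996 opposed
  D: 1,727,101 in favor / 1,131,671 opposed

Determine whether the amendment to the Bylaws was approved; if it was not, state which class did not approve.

A: 4/5 of 3651018 = 2920814.40, rounded up to 2920815; 2,920,815 required, 2,919,747 in favor — not approved.
B: 2/3 of 122602 = 81734.67, rounded up to 81735; 81,735 required, 81,736 in favor — approved.
C: 2/3 of 1900710 = 1267140; 1,267,140 required, 1,267,449 in favor — approved.
D: 3/5 of 2878501 = 1727100.60, rounded up to 1727101; 1,727,101 required, 1,727,101 in favor — approved.

Not approved — the A shares did not give the required vote.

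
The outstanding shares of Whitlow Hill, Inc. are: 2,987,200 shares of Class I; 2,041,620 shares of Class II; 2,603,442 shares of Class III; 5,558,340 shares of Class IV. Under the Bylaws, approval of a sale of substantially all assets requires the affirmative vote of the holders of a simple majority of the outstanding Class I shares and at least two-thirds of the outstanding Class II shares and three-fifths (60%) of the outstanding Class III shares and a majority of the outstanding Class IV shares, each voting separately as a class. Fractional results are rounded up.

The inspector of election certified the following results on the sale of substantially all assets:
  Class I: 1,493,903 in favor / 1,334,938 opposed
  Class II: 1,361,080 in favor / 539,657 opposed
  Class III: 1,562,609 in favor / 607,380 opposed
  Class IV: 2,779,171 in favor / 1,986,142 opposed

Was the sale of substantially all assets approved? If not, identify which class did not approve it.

Approved — every class gave the required vote.

Class I: a majority of 2987200 is 1493601; 1,493,601 required, 1,493,903 in favor — approved.
Class II: 2/3 of 2041620 = 1361080; 1,361,080 required, 1,361,080 in favor — approved.
Class III: 3/5 of 2603442 = 1562065.20, rounded up to 1562066; 1,562,066 required, 1,562,609 in favor — approved.
Class IV: a majority of 5558340 is 2779171; 2,779,171 required, 2,779,171 in favor — approved.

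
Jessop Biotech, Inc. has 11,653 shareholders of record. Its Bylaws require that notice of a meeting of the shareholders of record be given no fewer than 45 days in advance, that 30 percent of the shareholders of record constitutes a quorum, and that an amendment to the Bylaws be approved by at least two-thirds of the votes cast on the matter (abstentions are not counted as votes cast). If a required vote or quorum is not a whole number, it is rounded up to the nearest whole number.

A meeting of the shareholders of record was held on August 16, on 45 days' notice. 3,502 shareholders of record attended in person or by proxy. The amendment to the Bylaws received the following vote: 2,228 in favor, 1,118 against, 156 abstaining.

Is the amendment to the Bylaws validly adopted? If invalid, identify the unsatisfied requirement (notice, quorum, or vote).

Invalid — vote requirement not satisfied.

Notice: 45 days given; 45 required. Satisfied.
Quorum: 30% of 11,653 = 3,495.90, rounded up to 3,496; 3,502 present. Satisfied.
Vote: requires two-thirds of the votes cast (3,502 − 156 abstaining = 3,346); 2/3 of 3346 = 2230.67, rounded up to 2231, so 2,231 needed; 2,228 in favor. Not satisfied.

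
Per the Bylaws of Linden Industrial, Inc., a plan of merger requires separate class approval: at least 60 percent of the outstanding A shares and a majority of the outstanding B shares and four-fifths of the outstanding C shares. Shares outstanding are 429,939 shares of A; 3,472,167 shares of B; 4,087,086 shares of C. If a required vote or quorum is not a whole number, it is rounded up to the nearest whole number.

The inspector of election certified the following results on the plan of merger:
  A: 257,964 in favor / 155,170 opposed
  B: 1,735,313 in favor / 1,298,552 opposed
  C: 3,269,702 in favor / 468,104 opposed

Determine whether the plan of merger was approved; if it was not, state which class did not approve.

A: 3/5 of 429939 = 257963.40, rounded up to 257964; 257,964 required, 257,964 in favor — approved.
B: a majority of 3472167 is 1736084; 1,736,084 required, 1,735,313 in favor — not approved.
C: 4/5 of 4087086 = 3269668.80, rounded up to 3269669; 3,269,669 required, 3,269,702 in favor — approved.

Not approved — the B shares did not give the required vote.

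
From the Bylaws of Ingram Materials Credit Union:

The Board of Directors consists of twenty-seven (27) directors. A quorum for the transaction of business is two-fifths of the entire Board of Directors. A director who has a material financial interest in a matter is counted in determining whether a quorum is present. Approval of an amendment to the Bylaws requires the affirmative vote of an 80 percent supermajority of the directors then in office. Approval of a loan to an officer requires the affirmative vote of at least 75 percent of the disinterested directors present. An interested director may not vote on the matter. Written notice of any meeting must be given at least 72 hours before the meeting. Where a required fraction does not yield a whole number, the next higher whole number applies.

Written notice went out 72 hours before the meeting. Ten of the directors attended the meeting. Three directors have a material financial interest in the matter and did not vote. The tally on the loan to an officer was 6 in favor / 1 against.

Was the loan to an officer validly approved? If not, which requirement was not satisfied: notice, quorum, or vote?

Notice: 72 hours given; 72 required (72 ≥ 72). Satisfied.
Quorum: 10 present (interested directors count toward quorum); quorum is 11. Not satisfied.
Vote: the loan to an officer requires three-fourths of the disinterested directors present (10 − 3 = 7). 3/4 of 7 = 5.25, rounded up to 6, so 6 affirmative votes are needed; 6 voted in favor. Satisfied. (Moot — without a quorum no business can be validly transacted.)

Invalid — quorum requirement not satisfied.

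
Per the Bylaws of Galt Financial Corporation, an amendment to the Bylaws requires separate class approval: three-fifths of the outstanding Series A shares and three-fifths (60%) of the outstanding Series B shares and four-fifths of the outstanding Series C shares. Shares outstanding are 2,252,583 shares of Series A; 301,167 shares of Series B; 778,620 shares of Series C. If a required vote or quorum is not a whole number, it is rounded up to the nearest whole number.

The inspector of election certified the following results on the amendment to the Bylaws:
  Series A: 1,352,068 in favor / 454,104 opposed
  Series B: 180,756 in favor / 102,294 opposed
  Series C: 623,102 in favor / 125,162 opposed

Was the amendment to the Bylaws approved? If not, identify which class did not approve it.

Approved — every class gave the required vote.

Series A: 3/5 of 2252583 = 1351549.80, rounded up to 1351550; 1,351,550 required, 1,352,068 in favor — approved.
Series B: 3/5 of 301167 = 180700.20, rounded up to 180701; 180,701 required, 180,756 in favor — approved.
Series C: 4/5 of 778620 = 622896; 622,896 required, 623,102 in favor — approved.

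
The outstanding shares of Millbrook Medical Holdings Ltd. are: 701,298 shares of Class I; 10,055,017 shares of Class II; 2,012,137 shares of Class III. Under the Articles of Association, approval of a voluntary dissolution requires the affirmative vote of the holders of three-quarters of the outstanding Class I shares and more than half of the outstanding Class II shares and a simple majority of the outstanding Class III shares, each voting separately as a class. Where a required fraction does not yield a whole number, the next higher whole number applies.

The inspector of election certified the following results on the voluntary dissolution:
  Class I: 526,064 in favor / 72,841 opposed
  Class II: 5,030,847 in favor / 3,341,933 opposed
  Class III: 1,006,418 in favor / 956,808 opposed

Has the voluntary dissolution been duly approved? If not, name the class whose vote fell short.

Class I: 3/4 of 701298 = 525973.50, rounded up to 525974; 525,974 required, 526,064 in favor — approved.
Class II: a majority of 10055017 is 5027509; 5,027,509 required, 5,030,847 in favor — approved.
Class III: a majority of 2012137 is 1006069; 1,006,069 required, 1,006,418 in favor — approved.

Approved — every class gave the required vote.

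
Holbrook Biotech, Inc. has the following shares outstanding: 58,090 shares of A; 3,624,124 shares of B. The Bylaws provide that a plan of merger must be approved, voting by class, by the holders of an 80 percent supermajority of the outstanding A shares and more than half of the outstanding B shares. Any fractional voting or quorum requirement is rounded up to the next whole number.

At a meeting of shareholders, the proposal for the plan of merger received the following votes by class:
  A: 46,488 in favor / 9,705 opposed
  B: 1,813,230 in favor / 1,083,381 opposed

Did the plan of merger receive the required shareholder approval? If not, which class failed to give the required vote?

Approved — every class gave the required vote.

A: 4/5 of 58090 = 46472; 46,472 required, 46,488 in favor — approved.
B: a majority of 3624124 is 1812063; 1,812,063 required, 1,813,230 in favor — approved.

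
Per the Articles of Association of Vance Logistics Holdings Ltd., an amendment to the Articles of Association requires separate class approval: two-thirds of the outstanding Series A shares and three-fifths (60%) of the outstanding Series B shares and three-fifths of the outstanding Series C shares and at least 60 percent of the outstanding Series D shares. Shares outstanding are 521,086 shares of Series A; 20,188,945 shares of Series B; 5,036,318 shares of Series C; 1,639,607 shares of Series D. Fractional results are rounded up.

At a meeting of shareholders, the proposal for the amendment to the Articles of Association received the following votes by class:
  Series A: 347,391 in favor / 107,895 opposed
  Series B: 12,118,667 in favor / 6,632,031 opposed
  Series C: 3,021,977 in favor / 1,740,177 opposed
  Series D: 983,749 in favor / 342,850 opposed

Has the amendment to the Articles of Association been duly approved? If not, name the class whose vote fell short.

Not approved — the Series D shares did not give the required vote.

Series A: 2/3 of 521086 = 347390.67, rounded up to 347391; 347,391 required, 347,391 in favor — approved.
Series B: 3/5 of 20188945 = 12113367; 12,113,367 required, 12,118,667 in favor — approved.
Series C: 3/5 of 5036318 = 3021790.80, rounded up to 3021791; 3,021,791 required, 3,021,977 in favor — approved.
Series D: 3/5 of 1639607 = 983764.20, rounded up to 983765; 983,765 required, 983,749 in favor — not approved.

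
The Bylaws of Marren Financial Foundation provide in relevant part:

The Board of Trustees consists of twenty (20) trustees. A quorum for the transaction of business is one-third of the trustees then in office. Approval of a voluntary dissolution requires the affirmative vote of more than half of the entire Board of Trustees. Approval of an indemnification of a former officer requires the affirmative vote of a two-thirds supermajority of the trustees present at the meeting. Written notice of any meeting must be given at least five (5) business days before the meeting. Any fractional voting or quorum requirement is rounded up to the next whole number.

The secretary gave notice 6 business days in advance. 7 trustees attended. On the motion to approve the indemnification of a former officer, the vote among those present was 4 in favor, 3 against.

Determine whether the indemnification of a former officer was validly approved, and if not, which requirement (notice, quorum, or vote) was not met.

Invalid — vote requirement not satisfied.

Notice: 6 business days given; 5 required (6 ≥ 5). Satisfied.
Quorum: 7 present; quorum is 7. Satisfied.
Vote: the indemnification of a former officer requires two-thirds of the trustees present (7). 2/3 of 7 = 4.67, rounded up to 5, so 5 affirmative votes are needed; 4 voted in favor. Not satisfied.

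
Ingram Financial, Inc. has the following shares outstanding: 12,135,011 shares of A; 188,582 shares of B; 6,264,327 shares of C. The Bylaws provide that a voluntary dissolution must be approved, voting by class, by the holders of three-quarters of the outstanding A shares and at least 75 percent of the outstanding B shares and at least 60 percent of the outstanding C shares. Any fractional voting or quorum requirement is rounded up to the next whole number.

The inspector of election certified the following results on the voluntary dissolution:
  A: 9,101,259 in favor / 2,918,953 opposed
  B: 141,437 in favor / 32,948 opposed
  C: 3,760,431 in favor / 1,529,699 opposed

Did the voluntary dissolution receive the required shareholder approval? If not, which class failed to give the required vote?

Approved — every class gave the required vote.

A: 3/4 of 12135011 = 9101258.25, rounded up to 9101259; 9,101,259 required, 9,101,259 in favor — approved.
B: 3/4 of 188582 = 141436.50, rounded up to 141437; 141,437 required, 141,437 in favor — approved.
C: 3/5 of 6264327 = 3758596.20, rounded up to 3758597; 3,758,597 required, 3,760,431 in favor — approved.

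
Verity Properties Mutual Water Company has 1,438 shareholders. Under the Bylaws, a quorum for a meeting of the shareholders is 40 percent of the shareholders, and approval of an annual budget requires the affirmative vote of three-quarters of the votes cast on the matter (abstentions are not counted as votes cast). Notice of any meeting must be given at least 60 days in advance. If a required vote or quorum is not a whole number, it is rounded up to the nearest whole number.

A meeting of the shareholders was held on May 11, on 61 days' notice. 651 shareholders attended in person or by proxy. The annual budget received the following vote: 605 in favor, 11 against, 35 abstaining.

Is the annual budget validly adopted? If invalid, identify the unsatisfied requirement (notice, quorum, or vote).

Notice: 61 days given; 60 required. Satisfied.
Quorum: 40% of 1,438 = 575.20, rounded up to 576; 651 present. Satisfied.
Vote: requires three-fourths of the votes cast (651 − 35 abstaining = 616); 3/4 of 616 = 462, so 462 needed; 605 in favor. Satisfied.

Valid — all requirements satisfied.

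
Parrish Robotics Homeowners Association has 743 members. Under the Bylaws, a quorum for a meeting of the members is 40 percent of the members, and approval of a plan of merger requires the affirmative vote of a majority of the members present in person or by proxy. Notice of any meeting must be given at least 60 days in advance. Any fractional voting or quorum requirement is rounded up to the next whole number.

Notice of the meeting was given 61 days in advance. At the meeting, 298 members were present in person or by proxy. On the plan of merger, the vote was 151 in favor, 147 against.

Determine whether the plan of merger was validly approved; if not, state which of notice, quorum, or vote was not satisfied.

Valid — all requirements satisfied.

Notice: 61 days given; 60 required. Satisfied.
Quorum: 40% of 743 = 297.20, rounded up to 298; 298 present. Satisfied.
Vote: requires a majority of those present (298); a majority of 298 is 150, so 150 needed; 151 in favor. Satisfied.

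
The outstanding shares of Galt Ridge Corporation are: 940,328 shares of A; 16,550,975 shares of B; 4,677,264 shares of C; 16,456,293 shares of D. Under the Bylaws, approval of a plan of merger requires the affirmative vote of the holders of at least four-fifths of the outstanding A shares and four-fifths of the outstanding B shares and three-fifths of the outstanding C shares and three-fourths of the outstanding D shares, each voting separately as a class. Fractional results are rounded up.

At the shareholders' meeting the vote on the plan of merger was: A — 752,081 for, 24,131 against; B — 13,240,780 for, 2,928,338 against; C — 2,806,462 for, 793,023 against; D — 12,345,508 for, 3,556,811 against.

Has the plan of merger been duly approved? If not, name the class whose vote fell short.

Not approved — the A shares did not give the required vote.

A: 4/5 of 940328 = 752262.40, rounded up to 752263; 752,263 required, 752,081 in favor — not approved.
B: 4/5 of 16550975 = 13240780; 13,240,780 required, 13,240,780 in favor — approved.
C: 3/5 of 4677264 = 2806358.40, rounded up to 2806359; 2,806,359 required, 2,806,462 in favor — approved.
D: 3/4 of 16456293 = 12342219.75, rounded up to 12342220; 12,342,220 required, 12,345,508 in favor — approved.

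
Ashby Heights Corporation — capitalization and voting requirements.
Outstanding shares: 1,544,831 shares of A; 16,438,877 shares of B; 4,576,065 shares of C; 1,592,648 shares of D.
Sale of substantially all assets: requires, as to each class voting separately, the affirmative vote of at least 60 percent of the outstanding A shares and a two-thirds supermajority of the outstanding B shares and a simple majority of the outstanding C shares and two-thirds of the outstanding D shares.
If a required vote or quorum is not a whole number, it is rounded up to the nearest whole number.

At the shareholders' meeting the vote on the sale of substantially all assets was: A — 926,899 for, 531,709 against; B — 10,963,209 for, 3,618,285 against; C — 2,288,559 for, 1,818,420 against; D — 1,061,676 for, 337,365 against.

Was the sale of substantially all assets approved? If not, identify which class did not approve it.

Not approved — the D shares did not give the required vote.

A: 3/5 of 1544831 = 926898.60, rounded up to 926899; 926,899 required, 926,899 in favor — approved.
B: 2/3 of 16438877 = 10959251.33, rounded up to 10959252; 10,959,252 required, 10,963,209 in favor — approved.
C: a majority of 4576065 is 2288033; 2,288,033 required, 2,288,559 in favor — approved.
D: 2/3 of 1592648 = 1061765.33, rounded up to 1061766; 1,061,766 required, 1,061,676 in favor — not approved.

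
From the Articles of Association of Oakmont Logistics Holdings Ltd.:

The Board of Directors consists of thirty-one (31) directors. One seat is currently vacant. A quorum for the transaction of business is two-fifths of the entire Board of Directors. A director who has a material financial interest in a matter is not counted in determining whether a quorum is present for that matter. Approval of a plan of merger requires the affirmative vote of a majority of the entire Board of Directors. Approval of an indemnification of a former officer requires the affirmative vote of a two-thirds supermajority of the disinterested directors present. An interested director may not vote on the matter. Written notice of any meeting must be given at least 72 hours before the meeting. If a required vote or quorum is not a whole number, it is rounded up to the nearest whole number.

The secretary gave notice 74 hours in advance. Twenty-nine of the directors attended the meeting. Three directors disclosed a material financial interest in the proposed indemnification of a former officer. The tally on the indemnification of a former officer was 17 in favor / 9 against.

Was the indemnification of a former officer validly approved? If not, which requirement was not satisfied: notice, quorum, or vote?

Notice: 74 hours given; 72 required (74 ≥ 72). Satisfied.
Quorum: 29 present, but the 3 interested directors do not count, leaving 26. Quorum is 13. Satisfied.
Vote: the indemnification of a former officer requires two-thirds of the disinterested directors present (29 − 3 = 26). 2/3 of 26 = 17.33, rounded up to 18, so 18 affirmative votes are needed; 17 voted in favor. Not satisfied.

Invalid — vote requirement not satisfied.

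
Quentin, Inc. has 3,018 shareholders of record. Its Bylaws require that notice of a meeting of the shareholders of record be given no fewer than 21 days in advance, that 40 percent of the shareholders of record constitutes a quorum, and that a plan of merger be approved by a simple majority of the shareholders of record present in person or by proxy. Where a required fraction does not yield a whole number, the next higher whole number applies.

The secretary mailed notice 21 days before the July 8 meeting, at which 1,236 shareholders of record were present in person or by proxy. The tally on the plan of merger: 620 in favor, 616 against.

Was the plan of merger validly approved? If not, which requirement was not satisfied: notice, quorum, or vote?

Notice: 21 days given; 21 required. Satisfied.
Quorum: 40% of 3,018 = 1,207.20, rounded up to 1,208; 1,236 present. Satisfied.
Vote: requires a majority of those present (1,236); a majority of 1236 is 619, so 619 needed; 620 in favor. Satisfied.

Valid — all requirements satisfied.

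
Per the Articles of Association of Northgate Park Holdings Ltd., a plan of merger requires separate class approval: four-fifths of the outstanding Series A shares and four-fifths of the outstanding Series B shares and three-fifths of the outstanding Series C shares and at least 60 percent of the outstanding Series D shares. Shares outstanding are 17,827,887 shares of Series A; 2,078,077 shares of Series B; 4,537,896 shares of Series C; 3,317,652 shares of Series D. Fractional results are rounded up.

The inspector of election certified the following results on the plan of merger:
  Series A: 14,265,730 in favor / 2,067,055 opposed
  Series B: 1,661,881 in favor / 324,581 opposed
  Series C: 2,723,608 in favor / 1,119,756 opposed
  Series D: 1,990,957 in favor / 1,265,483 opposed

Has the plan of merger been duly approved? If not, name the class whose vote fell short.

Series A: 4/5 of 17827887 = 14262309.60, rounded up to 14262310; 14,262,310 required, 14,265,730 in favor — approved.
Series B: 4/5 of 2078077 = 1662461.60, rounded up to 1662462; 1,662,462 required, 1,661,881 in favor — not approved.
Series C: 3/5 of 4537896 = 2722737.60, rounded up to 2722738; 2,722,738 required, 2,723,608 in favor — approved.
Series D: 3/5 of 3317652 = 1990591.20, rounded up to 1990592; 1,990,592 required, 1,990,957 in favor — approved.

Not approved — the Series B shares did not give the required vote.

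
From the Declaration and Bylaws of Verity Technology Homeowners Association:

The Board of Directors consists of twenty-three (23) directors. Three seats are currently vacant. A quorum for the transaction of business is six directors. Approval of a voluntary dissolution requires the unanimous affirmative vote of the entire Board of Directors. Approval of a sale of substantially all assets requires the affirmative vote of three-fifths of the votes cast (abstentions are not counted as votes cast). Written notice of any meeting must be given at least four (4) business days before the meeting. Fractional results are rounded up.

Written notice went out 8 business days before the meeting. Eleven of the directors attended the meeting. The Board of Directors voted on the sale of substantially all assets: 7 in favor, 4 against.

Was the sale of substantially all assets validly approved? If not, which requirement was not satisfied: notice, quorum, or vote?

Valid — all requirements satisfied.

Notice: 8 business days given; 4 required (8 ≥ 4). Satisfied.
Quorum: 11 present; quorum is 6. Satisfied.
Vote: the sale of substantially all assets requires three-fifths of the votes cast (11). 3/5 of 11 = 6.60, rounded up to 7, so 7 affirmative votes are needed; 7 voted in favor. Satisfied.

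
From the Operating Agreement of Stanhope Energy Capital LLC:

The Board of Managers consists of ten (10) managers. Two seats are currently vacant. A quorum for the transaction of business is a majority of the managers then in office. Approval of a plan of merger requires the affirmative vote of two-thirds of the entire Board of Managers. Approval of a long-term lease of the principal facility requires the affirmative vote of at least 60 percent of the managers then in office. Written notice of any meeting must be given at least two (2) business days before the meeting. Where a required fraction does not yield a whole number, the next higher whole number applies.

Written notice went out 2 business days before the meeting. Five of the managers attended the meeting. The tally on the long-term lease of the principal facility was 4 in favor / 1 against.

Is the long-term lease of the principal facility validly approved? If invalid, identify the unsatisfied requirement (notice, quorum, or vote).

Notice: 2 business days given; 2 required (2 ≥ 2). Satisfied.
Quorum: 5 present; quorum is 5. Satisfied.
Vote: the long-term lease of the principal facility requires three-fifths of the managers then in office (8). 3/5 of 8 = 4.80, rounded up to 5, so 5 affirmative votes are needed; 4 voted in favor. Not satisfied.

Invalid — vote requirement not satisfied.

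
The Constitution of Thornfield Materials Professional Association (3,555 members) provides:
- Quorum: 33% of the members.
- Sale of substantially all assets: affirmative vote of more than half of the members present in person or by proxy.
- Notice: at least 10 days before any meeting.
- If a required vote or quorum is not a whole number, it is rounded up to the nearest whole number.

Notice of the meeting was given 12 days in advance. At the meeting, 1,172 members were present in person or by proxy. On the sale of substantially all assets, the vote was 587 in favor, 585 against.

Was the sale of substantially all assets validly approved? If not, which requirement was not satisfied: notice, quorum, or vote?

Notice: 12 days given; 10 required. Satisfied.
Quorum: 33% of 3,555 = 1,173.15, rounded up to 1,174; 1,172 present. Not satisfied.
Vote: requires a majority of those present (1,172); a majority of 1172 is 587, so 587 needed; 587 in favor. Satisfied.

Invalid — quorum requirement not satisfied.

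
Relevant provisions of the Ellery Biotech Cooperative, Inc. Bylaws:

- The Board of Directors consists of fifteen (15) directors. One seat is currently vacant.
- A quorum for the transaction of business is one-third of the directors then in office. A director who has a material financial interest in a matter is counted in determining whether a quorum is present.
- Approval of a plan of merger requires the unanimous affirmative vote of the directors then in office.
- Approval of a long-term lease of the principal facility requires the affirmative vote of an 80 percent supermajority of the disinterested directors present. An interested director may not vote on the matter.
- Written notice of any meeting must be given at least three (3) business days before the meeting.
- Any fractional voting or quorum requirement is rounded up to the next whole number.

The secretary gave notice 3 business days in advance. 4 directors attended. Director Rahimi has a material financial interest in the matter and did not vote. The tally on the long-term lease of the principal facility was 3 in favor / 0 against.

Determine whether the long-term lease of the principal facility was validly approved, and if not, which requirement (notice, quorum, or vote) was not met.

Notice: 3 business days given; 3 required (3 ≥ 3). Satisfied.
Quorum: 4 present (interested directors count toward quorum); quorum is 5. Not satisfied.
Vote: the long-term lease of the principal facility requires four-fifths of the disinterested directors present (4 − 1 = 3). 4/5 of 3 = 2.40, rounded up to 3, so 3 affirmative votes are needed; 3 voted in favor. Satisfied. (Moot — without a quorum no business can be validly transacted.)

Invalid — quorum requirement not satisfied.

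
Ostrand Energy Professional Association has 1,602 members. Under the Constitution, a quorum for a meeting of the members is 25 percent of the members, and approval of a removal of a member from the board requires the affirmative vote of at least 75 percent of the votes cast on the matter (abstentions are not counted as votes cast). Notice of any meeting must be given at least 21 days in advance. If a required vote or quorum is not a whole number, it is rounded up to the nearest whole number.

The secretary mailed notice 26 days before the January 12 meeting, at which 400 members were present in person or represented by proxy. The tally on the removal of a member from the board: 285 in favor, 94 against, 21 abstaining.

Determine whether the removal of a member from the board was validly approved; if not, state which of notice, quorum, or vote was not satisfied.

Notice: 26 days given; 21 required. Satisfied.
Quorum: 25% of 1,602 = 400.50, rounded up to 401; 400 present. Not satisfied.
Vote: requires three-fourths of the votes cast (400 − 21 abstaining = 379); 3/4 of 379 = 284.25, rounded up to 285, so 285 needed; 285 in favor. Satisfied.

Invalid — quorum requirement not satisfied.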